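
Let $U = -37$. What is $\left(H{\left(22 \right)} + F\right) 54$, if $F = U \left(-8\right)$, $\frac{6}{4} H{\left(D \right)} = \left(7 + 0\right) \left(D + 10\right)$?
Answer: $24048$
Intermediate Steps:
$H{\left(D \right)} = \frac{140}{3} + \frac{14 D}{3}$ ($H{\left(D \right)} = \frac{2 \left(7 + 0\right) \left(D + 10\right)}{3} = \frac{2 \cdot 7 \left(10 + D\right)}{3} = \frac{2 \left(70 + 7 D\right)}{3} = \frac{140}{3} + \frac{14 D}{3}$)
$F = 296$ ($F = \left(-37\right) \left(-8\right) = 296$)
$\left(H{\left(22 \right)} + F\right) 54 = \left(\left(\frac{140}{3} + \frac{14}{3} \cdot 22\right) + 296\right) 54 = \left(\left(\frac{140}{3} + \frac{308}{3}\right) + 296\right) 54 = \left(\frac{448}{3} + 296\right) 54 = \frac{1336}{3} \cdot 54 = 24048$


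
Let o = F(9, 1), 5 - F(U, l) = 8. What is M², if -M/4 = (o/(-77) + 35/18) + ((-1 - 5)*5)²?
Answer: 6251490088804/480249 ≈ 1.3017e+7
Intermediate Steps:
F(U, l) = -3 (F(U, l) = 5 - 1*8 = 5 - 8 = -3)
o = -3
M = -2500298/693 (M = -4*((-3/(-77) + 35/18) + ((-1 - 5)*5)²) = -4*((-3*(-1/77) + 35*(1/18)) + (-6*5)²) = -4*((3/77 + 35/18) + (-30)²) = -4*(2749/1386 + 900) = -4*1250149/1386 = -2500298/693 ≈ -3607.9)
M² = (-2500298/693)² = 6251490088804/480249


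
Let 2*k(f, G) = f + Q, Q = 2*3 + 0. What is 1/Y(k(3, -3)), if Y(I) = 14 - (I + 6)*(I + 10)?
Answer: -4/553 ≈ -0.0072333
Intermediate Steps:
Q = 6 (Q = 6 + 0 = 6)
k(f, G) = 3 + f/2 (k(f, G) = (f + 6)/2 = (6 + f)/2 = 3 + f/2)
Y(I) = 14 - (6 + I)*(10 + I)
1/Y(k(3, -3)) = 1/(-46 - (3 + (½)*3)² - 16*(3 + (½)*3)) = 1/(-46 - (3 + 3/2)² - 16*(3 + 3/2)) = 1/(-46 - (9/2)² - 16*9/2) = 1/(-46 - 1*81/4 - 72) = 1/(-46 - 81/4 - 72) = 1/(-553/4) = -4/553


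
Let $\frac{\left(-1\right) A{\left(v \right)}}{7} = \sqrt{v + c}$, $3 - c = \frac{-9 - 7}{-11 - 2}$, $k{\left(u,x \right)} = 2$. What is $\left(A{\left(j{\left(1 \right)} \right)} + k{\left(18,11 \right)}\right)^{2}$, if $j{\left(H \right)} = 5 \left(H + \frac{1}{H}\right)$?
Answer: $\frac{7549}{13} - \frac{84 \sqrt{221}}{13} \approx 484.63$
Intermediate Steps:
$j{\left(H \right)} = 5 H + \frac{5}{H}$
$c = \frac{23}{13}$ ($c = 3 - \frac{-9 - 7}{-11 - 2} = 3 - - \frac{16}{-13} = 3 - \left(-16\right) \left(- \frac{1}{13}\right) = 3 - \frac{16}{13} = \frac{23}{13} \approx 1.7692$)
$A{\left(v \right)} = - 7 \sqrt{\frac{23}{13} + v}$ ($A{\left(v \right)} = - 7 \sqrt{v + \frac{23}{13}} = - 7 \sqrt{\frac{23}{13} + v}$)
$\left(A{\left(j{\left(1 \right)} \right)} + k{\left(18,11 \right)}\right)^{2} = \left(- \frac{7 \sqrt{299 + 169 \left(5 \cdot 1 + \frac{5}{1}\right)}}{13} + 2\right)^{2} = \left(- \frac{7 \sqrt{299 + 169 \left(5 + 5 \cdot 1\right)}}{13} + 2\right)^{2} = \left(- \frac{7 \sqrt{299 + 169 \left(5 + 5\right)}}{13} + 2\right)^{2} = \left(- \frac{7 \sqrt{299 + 169 \cdot 10}}{13} + 2\right)^{2} = \left(- \frac{7 \sqrt{299 + 1690}}{13} + 2\right)^{2} = \left(- \frac{7 \sqrt{1989}}{13} + 2\right)^{2} = \left(- \frac{7 \cdot 3 \sqrt{221}}{13} + 2\right)^{2} = \left(- \frac{21 \sqrt{221}}{13} + 2\right)^{2} = \left(2 - \frac{21 \sqrt{221}}{13}\right)^{2}$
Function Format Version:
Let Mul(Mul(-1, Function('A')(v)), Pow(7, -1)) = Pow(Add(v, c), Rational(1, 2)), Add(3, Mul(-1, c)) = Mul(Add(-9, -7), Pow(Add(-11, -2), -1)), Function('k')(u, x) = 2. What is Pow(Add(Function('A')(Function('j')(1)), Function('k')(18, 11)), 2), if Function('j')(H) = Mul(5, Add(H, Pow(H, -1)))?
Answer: Add(Rational(7549, 13), Mul(Rational(-84, 13), Pow(221, Rational(1, 2)))) ≈ 484.63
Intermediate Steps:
Function('j')(H) = Add(Mul(5, H), Mul(5, Pow(H, -1)))
c = Rational(23, 13) (c = Add(3, Mul(-1, Mul(Add(-9, -7), Pow(Add(-11, -2), -1)))) = Add(3, Mul(-1, Mul(-16, Pow(-13, -1)))) = Add(3, Mul(-1, Mul(-16, Rational(-1, 13)))) = Add(3, Mul(-1, Rational(16, 13))) = Add(3, Rational(-16, 13)) = Rational(23, 13) ≈ 1.7692)
Function('A')(v) = Mul(-7, Pow(Add(Rational(23, 13), v), Rational(1, 2))) (Function('A')(v) = Mul(-7, Pow(Add(v, Rational(23, 13)), Rational(1, 2))) = Mul(-7, Pow(Add(Rational(23, 13), v), Rational(1, 2))))
Pow(Add(Function('A')(Function('j')(1)), Function('k')(18, 11)), 2) = Pow(Add(Mul(Rational(-7, 13), Pow(Add(299, Mul(169, Add(Mul(5, 1), Mul(5, Pow(1, -1))))), Rational(1, 2))), 2), 2) = Pow(Add(Mul(Rational(-7, 13), Pow(Add(299, Mul(169, Add(5, Mul(5, 1)))), Rational(1, 2))), 2), 2) = Pow(Add(Mul(Rational(-7, 13), Pow(Add(299, Mul(169, Add(5, 5))), Rational(1, 2))), 2), 2) = Pow(Add(Mul(Rational(-7, 13), Pow(Add(299, Mul(169, 10)), Rational(1, 2))), 2), 2) = Pow(Add(Mul(Rational(-7, 13), Pow(Add(299, 1690), Rational(1, 2))), 2), 2) = Pow(Add(Mul(Rational(-7, 13), Pow(1989, Rational(1, 2))), 2), 2) = Pow(Add(Mul(Rational(-7, 13), Mul(3, Pow(221, Rational(1, 2)))), 2), 2) = Pow(Add(Mul(Rational(-21, 13), Pow(221, Rational(1, 2))), 2), 2) = Pow(Add(2, Mul(Rational(-21, 13), Pow(221, Rational(1, 2)))), 2)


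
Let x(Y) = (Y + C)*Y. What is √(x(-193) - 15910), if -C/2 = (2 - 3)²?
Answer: 5*√869 ≈ 147.39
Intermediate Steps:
C = -2 (C = -2*(2 - 3)² = -2*(-1)² = -2*1 = -2)
x(Y) = Y*(-2 + Y) (x(Y) = (Y - 2)*Y = (-2 + Y)*Y = Y*(-2 + Y))
√(x(-193) - 15910) = √(-193*(-2 - 193) - 15910) = √(-193*(-195) - 15910) = √(37635 - 15910) = √21725 = 5*√869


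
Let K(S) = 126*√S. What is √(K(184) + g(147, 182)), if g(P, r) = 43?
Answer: √(43 + 252*√46) ≈ 41.859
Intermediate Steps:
√(K(184) + g(147, 182)) = √(126*√184 + 43) = √(126*(2*√46) + 43) = √(252*√46 + 43) = √(43 + 252*√46)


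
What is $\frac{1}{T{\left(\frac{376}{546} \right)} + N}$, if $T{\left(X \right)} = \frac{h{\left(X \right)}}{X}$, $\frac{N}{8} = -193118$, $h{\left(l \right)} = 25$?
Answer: $- \frac{188}{290442647} \approx -6.4729 \cdot 10^{-7}$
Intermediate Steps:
$N = -1544944$ ($N = 8 \left(-193118\right) = -1544944$)
$T{\left(X \right)} = \frac{25}{X}$
$\frac{1}{T{\left(\frac{376}{546} \right)} + N} = \frac{1}{\frac{25}{376 \cdot \frac{1}{546}} - 1544944} = \frac{1}{\frac{25}{\frac{188}{273}} - 1544944} = \frac{1}{25 \cdot \frac{273}{188} - 1544944} = \frac{1}{\frac{6825}{188} - 1544944} = \frac{1}{- \frac{290442647}{188}} = - \frac{188}{290442647}$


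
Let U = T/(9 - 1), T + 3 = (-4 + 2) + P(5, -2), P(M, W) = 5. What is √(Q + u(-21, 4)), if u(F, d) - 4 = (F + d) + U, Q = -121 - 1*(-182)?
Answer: 4*√3 ≈ 6.9282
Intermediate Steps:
Q = 61 (Q = -121 + 182 = 61)
T = 0 (T = -3 + ((-4 + 2) + 5) = -3 + (-2 + 5) = -3 + 3 = 0)
U = 0 (U = 0/(9 - 1) = 0/8 = 0*(⅛) = 0)
u(F, d) = 4 + F + d (u(F, d) = 4 + ((F + d) + 0) = 4 + (F + d) = 4 + F + d)
√(Q + u(-21, 4)) = √(61 + (4 - 21 + 4)) = √(61 - 13) = √48 = 4*√3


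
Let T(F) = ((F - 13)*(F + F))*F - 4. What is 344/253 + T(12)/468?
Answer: 21779/29601 ≈ 0.73575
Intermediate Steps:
T(F) = -4 + 2*F²*(-13 + F) (T(F) = ((-13 + F)*(2*F))*F - 4 = (2*F*(-13 + F))*F - 4 = 2*F²*(-13 + F) - 4 = -4 + 2*F²*(-13 + F))
344/253 + T(12)/468 = 344/253 + (-4 - 26*12² + 2*12³)/468 = 344*(1/253) + (-4 - 26*144 + 2*1728)*(1/468) = 344/253 + (-4 - 3744 + 3456)*(1/468) = 344/253 - 292*1/468 = 344/253 - 73/117 = 21779/29601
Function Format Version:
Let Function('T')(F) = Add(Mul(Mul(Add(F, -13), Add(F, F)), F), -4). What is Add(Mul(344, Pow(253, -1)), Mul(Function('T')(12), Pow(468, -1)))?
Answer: Rational(21779, 29601) ≈ 0.73575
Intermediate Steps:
Function('T')(F) = Add(-4, Mul(2, Pow(F, 2), Add(-13, F))) (Function('T')(F) = Add(Mul(Mul(Add(-13, F), Mul(2, F)), F), -4) = Add(Mul(Mul(2, F, Add(-13, F)), F), -4) = Add(Mul(2, Pow(F, 2), Add(-13, F)), -4) = Add(-4, Mul(2, Pow(F, 2), Add(-13, F))))
Add(Mul(344, Pow(253, -1)), Mul(Function('T')(12), Pow(468, -1))) = Add(Mul(344, Pow(253, -1)), Mul(Add(-4, Mul(-26, Pow(12, 2)), Mul(2, Pow(12, 3))), Pow(468, -1))) = Add(Mul(344, Rational(1, 253)), Mul(Add(-4, Mul(-26, 144), Mul(2, 1728)), Rational(1, 468))) = Add(Rational(344, 253), Mul(Add(-4, -3744, 3456), Rational(1, 468))) = Add(Rational(344, 253), Mul(-292, Rational(1, 468))) = Add(Rational(344, 253), Rational(-73, 117)) = Rational(21779, 29601)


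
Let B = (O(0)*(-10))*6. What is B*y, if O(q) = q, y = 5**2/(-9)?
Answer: 0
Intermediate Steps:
y = -25/9 (y = 25*(-1/9) = -25/9 ≈ -2.7778)
B = 0 (B = (0*(-10))*6 = 0*6 = 0)
B*y = 0*(-25/9) = 0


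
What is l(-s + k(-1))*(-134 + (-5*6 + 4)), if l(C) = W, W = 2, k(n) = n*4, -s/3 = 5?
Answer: -320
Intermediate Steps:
s = -15 (s = -3*5 = -15)
k(n) = 4*n
l(C) = 2
l(-s + k(-1))*(-134 + (-5*6 + 4)) = 2*(-134 + (-5*6 + 4)) = 2*(-134 + (-30 + 4)) = 2*(-134 - 26) = 2*(-160) = -320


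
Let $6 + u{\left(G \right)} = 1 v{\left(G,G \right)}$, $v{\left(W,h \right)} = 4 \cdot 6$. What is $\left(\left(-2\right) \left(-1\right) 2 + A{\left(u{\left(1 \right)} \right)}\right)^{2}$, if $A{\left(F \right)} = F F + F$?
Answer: $119716$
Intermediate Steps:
$v{\left(W,h \right)} = 24$
$u{\left(G \right)} = 18$ ($u{\left(G \right)} = -6 + 1 \cdot 24 = -6 + 24 = 18$)
$A{\left(F \right)} = F + F^{2}$ ($A{\left(F \right)} = F^{2} + F = F + F^{2}$)
$\left(\left(-2\right) \left(-1\right) 2 + A{\left(u{\left(1 \right)} \right)}\right)^{2} = \left(\left(-2\right) \left(-1\right) 2 + 18 \left(1 + 18\right)\right)^{2} = \left(2 \cdot 2 + 18 \cdot 19\right)^{2} = \left(4 + 342\right)^{2} = 346^{2} = 119716$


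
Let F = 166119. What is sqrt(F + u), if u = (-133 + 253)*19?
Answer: 27*sqrt(231) ≈ 410.36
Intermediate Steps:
u = 2280 (u = 120*19 = 2280)
sqrt(F + u) = sqrt(166119 + 2280) = sqrt(168399) = 27*sqrt(231)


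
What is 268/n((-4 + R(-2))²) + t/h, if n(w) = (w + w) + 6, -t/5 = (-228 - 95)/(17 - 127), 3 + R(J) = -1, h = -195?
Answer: 8903/4290 ≈ 2.0753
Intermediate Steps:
R(J) = -4 (R(J) = -3 - 1 = -4)
t = -323/22 (t = -5*(-228 - 95)/(17 - 127) = -(-1615)/(-110) = -(-1615)*(-1)/110 = -5*323/110 = -323/22 ≈ -14.682)
n(w) = 6 + 2*w (n(w) = 2*w + 6 = 6 + 2*w)
268/n((-4 + R(-2))²) + t/h = 268/(6 + 2*(-4 - 4)²) - 323/22/(-195) = 268/(6 + 2*(-8)²) - 323/22*(-1/195) = 268/(6 + 2*64) + 323/4290 = 268/(6 + 128) + 323/4290 = 268/134 + 323/4290 = 268*(1/134) + 323/4290 = 2 + 323/4290 = 8903/4290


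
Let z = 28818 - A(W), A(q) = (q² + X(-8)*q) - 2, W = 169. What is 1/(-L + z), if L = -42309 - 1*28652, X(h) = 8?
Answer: 1/69868 ≈ 1.4313e-5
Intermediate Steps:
L = -70961 (L = -42309 - 28652 = -70961)
A(q) = -2 + q² + 8*q (A(q) = (q² + 8*q) - 2 = -2 + q² + 8*q)
z = -1093 (z = 28818 - (-2 + 169² + 8*169) = 28818 - (-2 + 28561 + 1352) = 28818 - 1*29911 = 28818 - 29911 = -1093)
1/(-L + z) = 1/(-1*(-70961) - 1093) = 1/(70961 - 1093) = 1/69868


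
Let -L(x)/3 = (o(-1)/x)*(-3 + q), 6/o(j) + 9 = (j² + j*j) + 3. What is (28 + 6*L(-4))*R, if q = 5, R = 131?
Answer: 3799/2 ≈ 1899.5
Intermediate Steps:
o(j) = 6/(-6 + 2*j²) (o(j) = 6/(-9 + ((j² + j*j) + 3)) = 6/(-9 + ((j² + j²) + 3)) = 6/(-9 + (2*j² + 3)) = 6/(-9 + (3 + 2*j²)) = 6/(-6 + 2*j²))
L(x) = 9/x (L(x) = -3*(3/(-3 + (-1)²))/x*(-3 + 5) = -3*(3/(-3 + 1))/x*2 = -3*(3/(-2))/x*2 = -3*(3*(-½))/x*2 = -3*(-3/(2*x))*2 = -(-9)/x = 9/x)
(28 + 6*L(-4))*R = (28 + 6*(9/(-4)))*131 = (28 + 6*(9*(-¼)))*131 = (28 + 6*(-9/4))*131 = (28 - 27/2)*131 = (29/2)*131 = 3799/2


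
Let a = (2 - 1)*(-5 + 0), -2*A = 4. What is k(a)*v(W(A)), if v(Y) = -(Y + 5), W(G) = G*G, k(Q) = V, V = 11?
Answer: -99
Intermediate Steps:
A = -2 (A = -½*4 = -2)
a = -5 (a = 1*(-5) = -5)
k(Q) = 11
W(G) = G²
v(Y) = -5 - Y (v(Y) = -(5 + Y) = -5 - Y)
k(a)*v(W(A)) = 11*(-5 - 1*(-2)²) = 11*(-5 - 1*4) = 11*(-5 - 4) = 11*(-9) = -99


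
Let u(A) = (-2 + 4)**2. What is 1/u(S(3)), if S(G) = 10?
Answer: 1/4 ≈ 0.25000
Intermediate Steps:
u(A) = 4 (u(A) = 2**2 = 4)
1/u(S(3)) = 1/4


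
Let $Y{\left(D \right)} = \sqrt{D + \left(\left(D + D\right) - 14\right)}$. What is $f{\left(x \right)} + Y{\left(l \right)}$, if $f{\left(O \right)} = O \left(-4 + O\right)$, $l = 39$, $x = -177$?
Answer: $32037 + \sqrt{103} \approx 32047.0$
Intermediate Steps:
$Y{\left(D \right)} = \sqrt{-14 + 3 D}$ ($Y{\left(D \right)} = \sqrt{D + \left(2 D - 14\right)} = \sqrt{D + \left(-14 + 2 D\right)} = \sqrt{-14 + 3 D}$)
$f{\left(x \right)} + Y{\left(l \right)} = - 177 \left(-4 - 177\right) + \sqrt{-14 + 3 \cdot 39} = \left(-177\right) \left(-181\right) + \sqrt{-14 + 117} = 32037 + \sqrt{103}$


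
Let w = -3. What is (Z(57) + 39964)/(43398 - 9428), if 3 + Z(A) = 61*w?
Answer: 19889/16985 ≈ 1.1710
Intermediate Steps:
Z(A) = -186 (Z(A) = -3 + 61*(-3) = -3 - 183 = -186)
(Z(57) + 39964)/(43398 - 9428) = (-186 + 39964)/(43398 - 9428) = 39778/33970 = 39778*(1/33970) = 19889/16985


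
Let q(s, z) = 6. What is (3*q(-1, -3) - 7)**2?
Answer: 121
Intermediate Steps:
(3*q(-1, -3) - 7)**2 = (3*6 - 7)**2 = (18 - 7)**2 = 11**2 = 121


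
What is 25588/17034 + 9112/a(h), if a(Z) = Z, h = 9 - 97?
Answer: -9560129/93687 ≈ -102.04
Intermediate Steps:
h = -88
25588/17034 + 9112/a(h) = 25588/17034 + 9112/(-88) = 25588*(1/17034) + 9112*(-1/88) = 12794/8517 - 1139/11 = -9560129/93687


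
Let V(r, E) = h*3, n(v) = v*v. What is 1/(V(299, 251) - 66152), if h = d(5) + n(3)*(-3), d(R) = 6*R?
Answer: -1/66143 ≈ -1.5119e-5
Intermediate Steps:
n(v) = v**2
h = 3 (h = 6*5 + 3**2*(-3) = 30 + 9*(-3) = 30 - 27 = 3)
V(r, E) = 9 (V(r, E) = 3*3 = 9)
1/(V(299, 251) - 66152) = 1/(9 - 66152) = 1/(-66143) = -1/66143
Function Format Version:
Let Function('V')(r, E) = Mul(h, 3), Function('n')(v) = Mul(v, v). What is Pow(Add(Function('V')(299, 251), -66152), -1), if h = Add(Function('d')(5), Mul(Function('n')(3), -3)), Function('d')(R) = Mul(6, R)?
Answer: Rational(-1, 66143) ≈ -1.5119e-5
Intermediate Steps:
Function('n')(v) = Pow(v, 2)
h = 3 (h = Add(Mul(6, 5), Mul(Pow(3, 2), -3)) = Add(30, Mul(9, -3)) = Add(30, -27) = 3)
Function('V')(r, E) = 9 (Function('V')(r, E) = Mul(3, 3) = 9)
Pow(Add(Function('V')(299, 251), -66152), -1) = Pow(Add(9, -66152), -1) = Pow(-66143, -1) = Rational(-1, 66143)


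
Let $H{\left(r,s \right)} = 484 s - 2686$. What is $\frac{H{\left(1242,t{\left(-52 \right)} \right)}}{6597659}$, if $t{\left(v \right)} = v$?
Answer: $- \frac{27854}{6597659} \approx -0.0042218$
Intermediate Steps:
$H{\left(r,s \right)} = -2686 + 484 s$
$\frac{H{\left(1242,t{\left(-52 \right)} \right)}}{6597659} = \frac{-2686 + 484 \left(-52\right)}{6597659} = \left(-2686 - 25168\right) \frac{1}{6597659} = \left(-27854\right) \frac{1}{6597659} = - \frac{27854}{6597659}$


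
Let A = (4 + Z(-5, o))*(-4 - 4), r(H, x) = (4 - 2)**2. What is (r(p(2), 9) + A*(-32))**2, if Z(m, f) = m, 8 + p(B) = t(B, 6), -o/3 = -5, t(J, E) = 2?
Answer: 63504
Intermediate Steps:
o = 15 (o = -3*(-5) = 15)
p(B) = -6 (p(B) = -8 + 2 = -6)
r(H, x) = 4 (r(H, x) = 2**2 = 4)
A = 8 (A = (4 - 5)*(-4 - 4) = -1*(-8) = 8)
(r(p(2), 9) + A*(-32))**2 = (4 + 8*(-32))**2 = (4 - 256)**2 = (-252)**2 = 63504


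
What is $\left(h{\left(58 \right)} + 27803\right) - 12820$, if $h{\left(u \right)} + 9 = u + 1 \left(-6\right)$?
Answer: $15026$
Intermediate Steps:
$h{\left(u \right)} = -15 + u$ ($h{\left(u \right)} = -9 + \left(u + 1 \left(-6\right)\right) = -9 + \left(u - 6\right) = -9 + \left(-6 + u\right) = -15 + u$)
$\left(h{\left(58 \right)} + 27803\right) - 12820 = \left(\left(-15 + 58\right) + 27803\right) - 12820 = \left(43 + 27803\right) - 12820 = 27846 - 12820 = 15026$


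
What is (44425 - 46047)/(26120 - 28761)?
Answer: 1622/2641 ≈ 0.61416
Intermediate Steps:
(44425 - 46047)/(26120 - 28761) = -1622/(-2641) = -1622*(-1/2641) = 1622/2641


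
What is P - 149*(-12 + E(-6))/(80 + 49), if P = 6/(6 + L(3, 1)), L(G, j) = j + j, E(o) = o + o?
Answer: 4897/172 ≈ 28.471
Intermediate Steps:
E(o) = 2*o
L(G, j) = 2*j
P = ¾ (P = 6/(6 + 2*1) = 6/(6 + 2) = 6/8 = (⅛)*6 = ¾ ≈ 0.75000)
P - 149*(-12 + E(-6))/(80 + 49) = ¾ - 149*(-12 + 2*(-6))/(80 + 49) = ¾ - 149*(-12 - 12)/129 = ¾ - (-3576)/129 = ¾ - 149*(-8/43) = ¾ + 1192/43 = 4897/172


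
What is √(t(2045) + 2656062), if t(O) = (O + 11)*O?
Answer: √6860582 ≈ 2619.3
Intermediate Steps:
t(O) = O*(11 + O) (t(O) = (11 + O)*O = O*(11 + O))
√(t(2045) + 2656062) = √(2045*(11 + 2045) + 2656062) = √(2045*2056 + 2656062) = √(4204520 + 2656062) = √6860582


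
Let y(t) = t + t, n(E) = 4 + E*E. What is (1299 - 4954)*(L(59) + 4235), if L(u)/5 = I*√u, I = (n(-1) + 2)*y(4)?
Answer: -15478925 - 1023400*√59 ≈ -2.3340e+7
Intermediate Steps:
n(E) = 4 + E²
y(t) = 2*t
I = 56 (I = ((4 + (-1)²) + 2)*(2*4) = ((4 + 1) + 2)*8 = (5 + 2)*8 = 7*8 = 56)
L(u) = 280*√u (L(u) = 5*(56*√u) = 280*√u)
(1299 - 4954)*(L(59) + 4235) = (1299 - 4954)*(280*√59 + 4235) = -3655*(4235 + 280*√59) = -15478925 - 1023400*√59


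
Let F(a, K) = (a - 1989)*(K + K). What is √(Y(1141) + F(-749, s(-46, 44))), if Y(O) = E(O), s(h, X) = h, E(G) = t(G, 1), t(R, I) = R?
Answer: √253037 ≈ 503.03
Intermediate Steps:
E(G) = G
Y(O) = O
F(a, K) = 2*K*(-1989 + a) (F(a, K) = (-1989 + a)*(2*K) = 2*K*(-1989 + a))
√(Y(1141) + F(-749, s(-46, 44))) = √(1141 + 2*(-46)*(-1989 - 749)) = √(1141 + 2*(-46)*(-2738)) = √(1141 + 251896) = √253037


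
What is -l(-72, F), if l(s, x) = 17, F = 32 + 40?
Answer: -17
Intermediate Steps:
F = 72
-l(-72, F) = -1*17 = -17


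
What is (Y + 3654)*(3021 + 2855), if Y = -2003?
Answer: 9701276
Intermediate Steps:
(Y + 3654)*(3021 + 2855) = (-2003 + 3654)*(3021 + 2855) = 1651*5876 = 9701276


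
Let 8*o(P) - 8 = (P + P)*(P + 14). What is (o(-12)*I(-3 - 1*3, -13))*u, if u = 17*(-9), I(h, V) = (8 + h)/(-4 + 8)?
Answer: 765/2 ≈ 382.50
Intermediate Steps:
I(h, V) = 2 + h/4 (I(h, V) = (8 + h)/4 = (8 + h)*(¼) = 2 + h/4)
o(P) = 1 + P*(14 + P)/4 (o(P) = 1 + ((P + P)*(P + 14))/8 = 1 + ((2*P)*(14 + P))/8 = 1 + (2*P*(14 + P))/8 = 1 + P*(14 + P)/4)
u = -153
(o(-12)*I(-3 - 1*3, -13))*u = ((1 + (¼)*(-12)² + (7/2)*(-12))*(2 + (-3 - 1*3)/4))*(-153) = ((1 + (¼)*144 - 42)*(2 + (-3 - 3)/4))*(-153) = ((1 + 36 - 42)*(2 + (¼)*(-6)))*(-153) = -5*(2 - 3/2)*(-153) = -5*½*(-153) = -5/2*(-153) = 765/2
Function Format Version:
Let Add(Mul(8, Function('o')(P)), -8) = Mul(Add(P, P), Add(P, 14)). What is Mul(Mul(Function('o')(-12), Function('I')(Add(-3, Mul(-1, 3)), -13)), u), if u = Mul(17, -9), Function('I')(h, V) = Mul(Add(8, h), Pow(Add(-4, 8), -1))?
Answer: Rational(765, 2) ≈ 382.50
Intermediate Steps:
Function('I')(h, V) = Add(2, Mul(Rational(1, 4), h)) (Function('I')(h, V) = Mul(Add(8, h), Pow(4, -1)) = Mul(Add(8, h), Rational(1, 4)) = Add(2, Mul(Rational(1, 4), h)))
Function('o')(P) = Add(1, Mul(Rational(1, 4), P, Add(14, P))) (Function('o')(P) = Add(1, Mul(Rational(1, 8), Mul(Add(P, P), Add(P, 14)))) = Add(1, Mul(Rational(1, 8), Mul(Mul(2, P), Add(14, P)))) = Add(1, Mul(Rational(1, 8), Mul(2, P, Add(14, P)))) = Add(1, Mul(Rational(1, 4), P, Add(14, P))))
u = -153
Mul(Mul(Function('o')(-12), Function('I')(Add(-3, Mul(-1, 3)), -13)), u) = Mul(Mul(Add(1, Mul(Rational(1, 4), Pow(-12, 2)), Mul(Rational(7, 2), -12)), Add(2, Mul(Rational(1, 4), Add(-3, Mul(-1, 3))))), -153) = Mul(Mul(Add(1, Mul(Rational(1, 4), 144), -42), Add(2, Mul(Rational(1, 4), Add(-3, -3)))), -153) = Mul(Mul(Add(1, 36, -42), Add(2, Mul(Rational(1, 4), -6))), -153) = Mul(Mul(-5, Add(2, Rational(-3, 2))), -153) = Mul(Mul(-5, Rational(1, 2)), -153) = Mul(Rational(-5, 2), -153) = Rational(765, 2)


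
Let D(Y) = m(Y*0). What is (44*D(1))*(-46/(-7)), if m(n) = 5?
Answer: 10120/7 ≈ 1445.7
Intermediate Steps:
D(Y) = 5
(44*D(1))*(-46/(-7)) = (44*5)*(-46/(-7)) = 220*(-46*(-1/7)) = 220*(46/7) = 10120/7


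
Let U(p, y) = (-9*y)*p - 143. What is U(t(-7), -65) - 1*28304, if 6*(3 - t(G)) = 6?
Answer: -27277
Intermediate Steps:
t(G) = 2 (t(G) = 3 - ⅙*6 = 3 - 1 = 2)
U(p, y) = -143 - 9*p*y (U(p, y) = -9*p*y - 143 = -143 - 9*p*y)
U(t(-7), -65) - 1*28304 = (-143 - 9*2*(-65)) - 1*28304 = (-143 + 1170) - 28304 = 1027 - 28304 = -27277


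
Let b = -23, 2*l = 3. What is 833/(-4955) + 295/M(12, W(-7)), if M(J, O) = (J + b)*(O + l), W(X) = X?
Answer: 2822657/599555 ≈ 4.7079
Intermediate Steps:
l = 3/2 (l = (1/2)*3 = 3/2 ≈ 1.5000)
M(J, O) = (-23 + J)*(3/2 + O) (M(J, O) = (J - 23)*(O + 3/2) = (-23 + J)*(3/2 + O))
833/(-4955) + 295/M(12, W(-7)) = 833/(-4955) + 295/(-69/2 - 23*(-7) + (3/2)*12 + 12*(-7)) = 833*(-1/4955) + 295/(-69/2 + 161 + 18 - 84) = -833/4955 + 295/(121/2) = -833/4955 + 295*(2/121) = -833/4955 + 590/121 = 2822657/599555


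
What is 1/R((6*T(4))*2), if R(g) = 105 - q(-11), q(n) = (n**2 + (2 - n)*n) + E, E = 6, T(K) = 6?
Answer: 1/121 ≈ 0.0082645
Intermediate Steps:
q(n) = 6 + n**2 + n*(2 - n) (q(n) = (n**2 + (2 - n)*n) + 6 = (n**2 + n*(2 - n)) + 6 = 6 + n**2 + n*(2 - n))
R(g) = 121 (R(g) = 105 - (6 + 2*(-11)) = 105 - (6 - 22) = 105 - 1*(-16) = 105 + 16 = 121)
1/R((6*T(4))*2) = 1/121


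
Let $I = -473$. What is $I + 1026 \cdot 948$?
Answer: $972175$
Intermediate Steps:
$I + 1026 \cdot 948 = -473 + 1026 \cdot 948 = -473 + 972648 = 972175$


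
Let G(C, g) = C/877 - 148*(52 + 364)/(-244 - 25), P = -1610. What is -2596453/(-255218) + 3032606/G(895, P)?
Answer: 182731735654867227/13841975629238 ≈ 13201.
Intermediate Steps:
G(C, g) = 61568/269 + C/877 (G(C, g) = C*(1/877) - 148/((-269/416)) = C/877 - 148/((-269*1/416)) = C/877 - 148/(-269/416) = C/877 - 148*(-416/269) = C/877 + 61568/269 = 61568/269 + C/877)
-2596453/(-255218) + 3032606/G(895, P) = -2596453/(-255218) + 3032606/(61568/269 + (1/877)*895) = -2596453*(-1/255218) + 3032606/(61568/269 + 895/877) = 2596453/255218 + 3032606/(54235891/235913) = 2596453/255218 + 3032606*(235913/54235891) = 2596453/255218 + 715431179278/54235891 = 182731735654867227/13841975629238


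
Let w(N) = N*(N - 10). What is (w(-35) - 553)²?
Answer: 1044484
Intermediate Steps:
w(N) = N*(-10 + N)
(w(-35) - 553)² = (-35*(-10 - 35) - 553)² = (-35*(-45) - 553)² = (1575 - 553)² = 1022² = 1044484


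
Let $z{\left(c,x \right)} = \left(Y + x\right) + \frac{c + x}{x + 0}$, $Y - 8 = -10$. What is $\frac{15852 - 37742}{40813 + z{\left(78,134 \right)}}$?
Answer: $- \frac{1466630}{2743421} \approx -0.5346$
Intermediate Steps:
$Y = -2$ ($Y = 8 - 10 = -2$)
$z{\left(c,x \right)} = -2 + x + \frac{c + x}{x}$ ($z{\left(c,x \right)} = \left(-2 + x\right) + \frac{c + x}{x + 0} = \left(-2 + x\right) + \frac{c + x}{x} = -2 + x + \frac{c + x}{x}$)
$\frac{15852 - 37742}{40813 + z{\left(78,134 \right)}} = \frac{15852 - 37742}{40813 + \left(-1 + 134 + \frac{78}{134}\right)} = - \frac{21890}{40813 + \left(-1 + 134 + 78 \cdot \frac{1}{134}\right)} = - \frac{21890}{40813 + \left(-1 + 134 + \frac{39}{67}\right)} = - \frac{21890}{40813 + \frac{8950}{67}} = - \frac{21890}{\frac{2743421}{67}} = \left(-21890\right) \frac{67}{2743421} = - \frac{1466630}{2743421}$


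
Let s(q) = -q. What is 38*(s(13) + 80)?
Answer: 2546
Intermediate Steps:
38*(s(13) + 80) = 38*(-1*13 + 80) = 38*(-13 + 80) = 38*67 = 2546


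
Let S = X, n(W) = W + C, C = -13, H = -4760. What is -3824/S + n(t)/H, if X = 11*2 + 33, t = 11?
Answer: -1820213/26180 ≈ -69.527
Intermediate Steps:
X = 55 (X = 22 + 33 = 55)
n(W) = -13 + W (n(W) = W - 13 = -13 + W)
S = 55
-3824/S + n(t)/H = -3824/55 + (-13 + 11)/(-4760) = -3824*1/55 - 2*(-1/4760) = -3824/55 + 1/2380 = -1820213/26180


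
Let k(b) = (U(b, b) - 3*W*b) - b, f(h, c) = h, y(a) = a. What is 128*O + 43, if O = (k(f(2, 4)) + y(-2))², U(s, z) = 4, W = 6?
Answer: 165931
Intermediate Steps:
k(b) = 4 - 19*b (k(b) = (4 - 18*b) - b = 4 - 19*b)
O = 1296 (O = ((4 - 19*2) - 2)² = ((4 - 38) - 2)² = (-34 - 2)² = (-36)² = 1296)
128*O + 43 = 128*1296 + 43 = 165888 + 43 = 165931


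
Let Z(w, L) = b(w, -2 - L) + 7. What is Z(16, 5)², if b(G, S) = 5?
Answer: 144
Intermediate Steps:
Z(w, L) = 12 (Z(w, L) = 5 + 7 = 12)
Z(16, 5)² = 12² = 144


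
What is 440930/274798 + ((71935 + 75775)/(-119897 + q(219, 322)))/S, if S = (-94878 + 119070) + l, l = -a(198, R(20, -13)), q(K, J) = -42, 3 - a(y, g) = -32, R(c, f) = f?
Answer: 638747593240405/398095249153777 ≈ 1.6045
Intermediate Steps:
a(y, g) = 35 (a(y, g) = 3 - 1*(-32) = 3 + 32 = 35)
l = -35 (l = -1*35 = -35)
S = 24157 (S = (-94878 + 119070) - 35 = 24192 - 35 = 24157)
440930/274798 + ((71935 + 75775)/(-119897 + q(219, 322)))/S = 440930/274798 + ((71935 + 75775)/(-119897 - 42))/24157 = 440930*(1/274798) + (147710/(-119939))*(1/24157) = 220465/137399 + (147710*(-1/119939))*(1/24157) = 220465/137399 - 147710/119939*1/24157 = 220465/137399 - 147710/2897366423 = 638747593240405/398095249153777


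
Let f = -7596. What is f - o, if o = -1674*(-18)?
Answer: -37728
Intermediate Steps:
o = 30132
f - o = -7596 - 1*30132 = -7596 - 30132 = -37728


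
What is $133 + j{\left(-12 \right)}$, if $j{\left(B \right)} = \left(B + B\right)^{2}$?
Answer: $709$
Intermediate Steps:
$j{\left(B \right)} = 4 B^{2}$ ($j{\left(B \right)} = \left(2 B\right)^{2} = 4 B^{2}$)
$133 + j{\left(-12 \right)} = 133 + 4 \left(-12\right)^{2} = 133 + 4 \cdot 144 = 133 + 576 = 709$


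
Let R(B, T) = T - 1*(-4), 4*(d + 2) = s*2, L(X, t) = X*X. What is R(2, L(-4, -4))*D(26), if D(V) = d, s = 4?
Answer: 0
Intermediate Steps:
L(X, t) = X**2
d = 0 (d = -2 + (4*2)/4 = -2 + (1/4)*8 = -2 + 2 = 0)
R(B, T) = 4 + T (R(B, T) = T + 4 = 4 + T)
D(V) = 0
R(2, L(-4, -4))*D(26) = (4 + (-4)**2)*0 = (4 + 16)*0 = 20*0 = 0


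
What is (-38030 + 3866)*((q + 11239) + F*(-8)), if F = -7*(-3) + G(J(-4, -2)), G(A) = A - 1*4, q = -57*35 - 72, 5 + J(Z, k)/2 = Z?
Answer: -313625520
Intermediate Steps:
J(Z, k) = -10 + 2*Z
q = -2067 (q = -1995 - 72 = -2067)
G(A) = -4 + A (G(A) = A - 4 = -4 + A)
F = -1 (F = -7*(-3) + (-4 + (-10 + 2*(-4))) = 21 + (-4 + (-10 - 8)) = 21 + (-4 - 18) = 21 - 22 = -1)
(-38030 + 3866)*((q + 11239) + F*(-8)) = (-38030 + 3866)*((-2067 + 11239) - 1*(-8)) = -34164*(9172 + 8) = -34164*9180 = -313625520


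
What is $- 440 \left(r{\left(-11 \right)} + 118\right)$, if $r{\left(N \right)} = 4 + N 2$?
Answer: $-44000$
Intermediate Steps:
$r{\left(N \right)} = 4 + 2 N$
$- 440 \left(r{\left(-11 \right)} + 118\right) = - 440 \left(\left(4 + 2 \left(-11\right)\right) + 118\right) = - 440 \left(\left(4 - 22\right) + 118\right) = - 440 \left(-18 + 118\right) = \left(-440\right) 100 = -44000$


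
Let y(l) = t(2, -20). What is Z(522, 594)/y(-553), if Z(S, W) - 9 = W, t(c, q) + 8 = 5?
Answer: -201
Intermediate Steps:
t(c, q) = -3 (t(c, q) = -8 + 5 = -3)
y(l) = -3
Z(S, W) = 9 + W
Z(522, 594)/y(-553) = (9 + 594)/(-3) = 603*(-1/3) = -201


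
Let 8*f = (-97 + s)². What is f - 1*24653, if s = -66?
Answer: -170655/8 ≈ -21332.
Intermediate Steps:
f = 26569/8 (f = (-97 - 66)²/8 = (⅛)*(-163)² = (⅛)*26569 = 26569/8 ≈ 3321.1)
f - 1*24653 = 26569/8 - 1*24653 = 26569/8 - 24653 = -170655/8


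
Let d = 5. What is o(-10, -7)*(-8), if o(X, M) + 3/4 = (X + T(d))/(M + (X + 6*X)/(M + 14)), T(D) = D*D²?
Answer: 1022/17 ≈ 60.118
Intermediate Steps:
T(D) = D³
o(X, M) = -¾ + (125 + X)/(M + 7*X/(14 + M)) (o(X, M) = -¾ + (X + 5³)/(M + (X + 6*X)/(M + 14)) = -¾ + (X + 125)/(M + (7*X)/(14 + M)) = -¾ + (125 + X)/(M + 7*X/(14 + M)))
o(-10, -7)*(-8) = ((7000 - 3*(-7)² + 35*(-10) + 458*(-7) + 4*(-7)*(-10))/(4*((-7)² + 7*(-10) + 14*(-7))))*(-8) = ((7000 - 3*49 - 350 - 3206 + 280)/(4*(49 - 70 - 98)))*(-8) = ((¼)*(7000 - 147 - 350 - 3206 + 280)/(-119))*(-8) = ((¼)*(-1/119)*3577)*(-8) = -511/68*(-8) = 1022/17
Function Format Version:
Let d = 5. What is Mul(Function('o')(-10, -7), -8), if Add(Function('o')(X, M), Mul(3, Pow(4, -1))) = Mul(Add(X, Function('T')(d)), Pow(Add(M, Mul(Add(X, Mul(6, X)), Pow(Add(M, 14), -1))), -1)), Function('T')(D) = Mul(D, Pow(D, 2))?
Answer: Rational(1022, 17) ≈ 60.118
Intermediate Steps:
Function('T')(D) = Pow(D, 3)
Function('o')(X, M) = Add(Rational(-3, 4), Mul(Pow(Add(M, Mul(7, X, Pow(Add(14, M), -1))), -1), Add(125, X))) (Function('o')(X, M) = Add(Rational(-3, 4), Mul(Add(X, Pow(5, 3)), Pow(Add(M, Mul(Add(X, Mul(6, X)), Pow(Add(M, 14), -1))), -1))) = Add(Rational(-3, 4), Mul(Add(X, 125), Pow(Add(M, Mul(Mul(7, X), Pow(Add(14, M), -1))), -1))) = Add(Rational(-3, 4), Mul(Add(125, X), Pow(Add(M, Mul(7, X, Pow(Add(14, M), -1))), -1))) = Add(Rational(-3, 4), Mul(Pow(Add(M, Mul(7, X, Pow(Add(14, M), -1))), -1), Add(125, X))))
Mul(Function('o')(-10, -7), -8) = Mul(Mul(Rational(1, 4), Pow(Add(Pow(-7, 2), Mul(7, -10), Mul(14, -7)), -1), Add(7000, Mul(-3, Pow(-7, 2)), Mul(35, -10), Mul(458, -7), Mul(4, -7, -10))), -8) = Mul(Mul(Rational(1, 4), Pow(Add(49, -70, -98), -1), Add(7000, Mul(-3, 49), -350, -3206, 280)), -8) = Mul(Mul(Rational(1, 4), Pow(-119, -1), Add(7000, -147, -350, -3206, 280)), -8) = Mul(Mul(Rational(1, 4), Rational(-1, 119), 3577), -8) = Mul(Rational(-511, 68), -8) = Rational(1022, 17)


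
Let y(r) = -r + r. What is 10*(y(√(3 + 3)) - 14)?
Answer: -140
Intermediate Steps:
y(r) = 0
10*(y(√(3 + 3)) - 14) = 10*(0 - 14) = 10*(-14) = -140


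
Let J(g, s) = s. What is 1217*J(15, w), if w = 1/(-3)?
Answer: -1217/3 ≈ -405.67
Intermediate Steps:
w = -1/3 ≈ -0.33333
1217*J(15, w) = 1217*(-1/3) = -1217/3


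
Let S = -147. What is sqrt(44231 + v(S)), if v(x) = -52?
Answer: sqrt(44179) ≈ 210.19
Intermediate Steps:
sqrt(44231 + v(S)) = sqrt(44231 - 52) = sqrt(44179)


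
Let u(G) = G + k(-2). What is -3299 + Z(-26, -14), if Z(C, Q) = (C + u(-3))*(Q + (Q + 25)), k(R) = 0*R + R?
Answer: -3206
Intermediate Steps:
k(R) = R (k(R) = 0 + R = R)
u(G) = -2 + G (u(G) = G - 2 = -2 + G)
Z(C, Q) = (-5 + C)*(25 + 2*Q) (Z(C, Q) = (C + (-2 - 3))*(Q + (Q + 25)) = (C - 5)*(Q + (25 + Q)) = (-5 + C)*(25 + 2*Q))
-3299 + Z(-26, -14) = -3299 + (-125 - 10*(-14) + 25*(-26) + 2*(-26)*(-14)) = -3299 + (-125 + 140 - 650 + 728) = -3299 + 93 = -3206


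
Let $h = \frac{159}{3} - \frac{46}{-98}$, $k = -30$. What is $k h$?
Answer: $- \frac{78600}{49} \approx -1604.1$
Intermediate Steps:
$h = \frac{2620}{49}$ ($h = 159 \cdot \frac{1}{3} - - \frac{23}{49} = 53 + \frac{23}{49} = \frac{2620}{49} \approx 53.469$)
$k h = \left(-30\right) \frac{2620}{49} = - \frac{78600}{49}$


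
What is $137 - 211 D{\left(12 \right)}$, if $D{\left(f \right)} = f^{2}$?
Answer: $-30247$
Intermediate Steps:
$137 - 211 D{\left(12 \right)} = 137 - 211 \cdot 12^{2} = 137 - 30384 = -30247$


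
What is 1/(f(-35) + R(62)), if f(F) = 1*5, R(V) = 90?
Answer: 1/95 ≈ 0.010526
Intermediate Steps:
f(F) = 5
1/(f(-35) + R(62)) = 1/(5 + 90) = 1/95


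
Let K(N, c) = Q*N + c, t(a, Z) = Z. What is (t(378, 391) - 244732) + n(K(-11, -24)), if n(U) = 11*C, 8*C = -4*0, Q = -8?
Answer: -244341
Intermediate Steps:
C = 0 (C = (-4*0)/8 = (⅛)*0 = 0)
K(N, c) = c - 8*N (K(N, c) = -8*N + c = c - 8*N)
n(U) = 0 (n(U) = 11*0 = 0)
(t(378, 391) - 244732) + n(K(-11, -24)) = (391 - 244732) + 0 = -244341 + 0 = -244341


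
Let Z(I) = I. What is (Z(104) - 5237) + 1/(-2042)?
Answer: -10481587/2042 ≈ -5133.0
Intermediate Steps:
(Z(104) - 5237) + 1/(-2042) = (104 - 5237) + 1/(-2042) = -5133 - 1/2042 = -10481587/2042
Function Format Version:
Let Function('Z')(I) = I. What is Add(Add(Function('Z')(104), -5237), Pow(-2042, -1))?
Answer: Rational(-10481587, 2042) ≈ -5133.0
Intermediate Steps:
Add(Add(Function('Z')(104), -5237), Pow(-2042, -1)) = Add(Add(104, -5237), Pow(-2042, -1)) = Add(-5133, Rational(-1, 2042)) = Rational(-10481587, 2042)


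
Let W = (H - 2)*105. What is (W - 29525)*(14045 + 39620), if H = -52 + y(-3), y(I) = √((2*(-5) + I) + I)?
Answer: -1888739675 + 22539300*I ≈ -1.8887e+9 + 2.2539e+7*I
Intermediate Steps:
y(I) = √(-10 + 2*I) (y(I) = √((-10 + I) + I) = √(-10 + 2*I))
H = -52 + 4*I (H = -52 + √(-10 + 2*(-3)) = -52 + √(-10 - 6) = -52 + √(-16) = -52 + 4*I ≈ -52.0 + 4.0*I)
W = -5670 + 420*I (W = ((-52 + 4*I) - 2)*105 = (-54 + 4*I)*105 = -5670 + 420*I ≈ -5670.0 + 420.0*I)
(W - 29525)*(14045 + 39620) = ((-5670 + 420*I) - 29525)*(14045 + 39620) = (-35195 + 420*I)*53665 = -1888739675 + 22539300*I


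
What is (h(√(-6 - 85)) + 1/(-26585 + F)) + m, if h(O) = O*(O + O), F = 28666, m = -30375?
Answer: -63589116/2081 ≈ -30557.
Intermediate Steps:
h(O) = 2*O² (h(O) = O*(2*O) = 2*O²)
(h(√(-6 - 85)) + 1/(-26585 + F)) + m = (2*(√(-6 - 85))² + 1/(-26585 + 28666)) - 30375 = (2*(√(-91))² + 1/2081) - 30375 = (2*(I*√91)² + 1/2081) - 30375 = (2*(-91) + 1/2081) - 30375 = (-182 + 1/2081) - 30375 = -378741/2081 - 30375 = -63589116/2081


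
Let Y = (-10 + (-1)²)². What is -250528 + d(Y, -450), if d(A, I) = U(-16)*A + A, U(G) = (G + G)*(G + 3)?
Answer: -216751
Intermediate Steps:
U(G) = 2*G*(3 + G) (U(G) = (2*G)*(3 + G) = 2*G*(3 + G))
Y = 81 (Y = (-10 + 1)² = (-9)² = 81)
d(A, I) = 417*A (d(A, I) = (2*(-16)*(3 - 16))*A + A = (2*(-16)*(-13))*A + A = 416*A + A = 417*A)
-250528 + d(Y, -450) = -250528 + 417*81 = -250528 + 33777 = -216751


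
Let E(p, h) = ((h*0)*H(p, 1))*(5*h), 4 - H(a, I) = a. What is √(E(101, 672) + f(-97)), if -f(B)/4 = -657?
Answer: 6*√73 ≈ 51.264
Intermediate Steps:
f(B) = 2628 (f(B) = -4*(-657) = 2628)
H(a, I) = 4 - a
E(p, h) = 0 (E(p, h) = ((h*0)*(4 - p))*(5*h) = (0*(4 - p))*(5*h) = 0*(5*h) = 0)
√(E(101, 672) + f(-97)) = √(0 + 2628) = √2628 = 6*√73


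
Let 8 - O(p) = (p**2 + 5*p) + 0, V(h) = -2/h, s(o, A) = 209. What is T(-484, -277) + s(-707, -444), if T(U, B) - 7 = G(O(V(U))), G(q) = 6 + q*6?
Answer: 7902507/29282 ≈ 269.88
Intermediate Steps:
O(p) = 8 - p**2 - 5*p (O(p) = 8 - ((p**2 + 5*p) + 0) = 8 - (p**2 + 5*p) = 8 + (-p**2 - 5*p) = 8 - p**2 - 5*p)
G(q) = 6 + 6*q
T(U, B) = 61 - 24/U**2 + 60/U (T(U, B) = 7 + (6 + 6*(8 - (-2/U)**2 - (-10)/U)) = 7 + (6 + 6*(8 - 4/U**2 + 10/U)) = 7 + (6 + (48 - 24/U**2 + 60/U)) = 7 + (54 - 24/U**2 + 60/U) = 61 - 24/U**2 + 60/U)
T(-484, -277) + s(-707, -444) = (61 - 24/(-484)**2 + 60/(-484)) + 209 = (61 - 24*1/234256 + 60*(-1/484)) + 209 = (61 - 3/29282 - 15/121) + 209 = 1782569/29282 + 209 = 7902507/29282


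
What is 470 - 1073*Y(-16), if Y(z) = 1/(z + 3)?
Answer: 7183/13 ≈ 552.54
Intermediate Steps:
Y(z) = 1/(3 + z)
470 - 1073*Y(-16) = 470 - 1073/(3 - 16) = 470 - 1073/(-13) = 470 - 1073*(-1/13) = 470 + 1073/13 = 7183/13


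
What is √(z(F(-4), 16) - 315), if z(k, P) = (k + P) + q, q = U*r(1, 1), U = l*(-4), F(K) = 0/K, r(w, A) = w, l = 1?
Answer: I*√303 ≈ 17.407*I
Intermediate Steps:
F(K) = 0
U = -4 (U = 1*(-4) = -4)
q = -4 (q = -4*1 = -4)
z(k, P) = -4 + P + k (z(k, P) = (k + P) - 4 = (P + k) - 4 = -4 + P + k)
√(z(F(-4), 16) - 315) = √((-4 + 16 + 0) - 315) = √(12 - 315) = √(-303) = I*√303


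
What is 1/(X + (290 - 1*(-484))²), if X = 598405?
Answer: 1/1197481 ≈ 8.3509e-7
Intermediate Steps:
1/(X + (290 - 1*(-484))²) = 1/(598405 + (290 - 1*(-484))²) = 1/(598405 + (290 + 484)²) = 1/(598405 + 774²) = 1/(598405 + 599076) = 1/1197481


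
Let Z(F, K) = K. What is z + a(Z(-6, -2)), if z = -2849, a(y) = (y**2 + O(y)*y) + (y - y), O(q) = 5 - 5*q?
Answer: -2875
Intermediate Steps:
a(y) = y**2 + y*(5 - 5*y) (a(y) = (y**2 + (5 - 5*y)*y) + (y - y) = (y**2 + y*(5 - 5*y)) + 0 = y**2 + y*(5 - 5*y))
z + a(Z(-6, -2)) = -2849 - 2*(5 - 4*(-2)) = -2849 - 2*(5 + 8) = -2849 - 2*13 = -2849 - 26 = -2875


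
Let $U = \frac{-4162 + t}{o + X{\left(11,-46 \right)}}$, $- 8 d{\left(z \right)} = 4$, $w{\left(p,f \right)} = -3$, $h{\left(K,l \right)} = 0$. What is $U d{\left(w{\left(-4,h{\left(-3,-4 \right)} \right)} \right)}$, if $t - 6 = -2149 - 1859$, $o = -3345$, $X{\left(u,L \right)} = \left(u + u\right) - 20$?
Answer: $- \frac{4082}{3343} \approx -1.2211$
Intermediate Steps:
$X{\left(u,L \right)} = -20 + 2 u$ ($X{\left(u,L \right)} = 2 u - 20 = -20 + 2 u$)
$t = -4002$ ($t = 6 - 4008 = -4002$)
$d{\left(z \right)} = - \frac{1}{2}$ ($d{\left(z \right)} = \left(- \frac{1}{8}\right) 4 = - \frac{1}{2}$)
$U = \frac{8164}{3343}$ ($U = \frac{-4162 - 4002}{-3345 + \left(-20 + 2 \cdot 11\right)} = - \frac{8164}{-3345 + \left(-20 + 22\right)} = - \frac{8164}{-3345 + 2} = - \frac{8164}{-3343} = \left(-8164\right) \left(- \frac{1}{3343}\right) = \frac{8164}{3343} \approx 2.4421$)
$U d{\left(w{\left(-4,h{\left(-3,-4 \right)} \right)} \right)} = \frac{8164}{3343} \left(- \frac{1}{2}\right) = - \frac{4082}{3343}$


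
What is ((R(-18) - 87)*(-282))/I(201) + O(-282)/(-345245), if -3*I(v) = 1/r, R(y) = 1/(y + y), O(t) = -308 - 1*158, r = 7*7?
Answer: -2491045902323/690490 ≈ -3.6076e+6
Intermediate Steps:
r = 49
O(t) = -466 (O(t) = -308 - 158 = -466)
R(y) = 1/(2*y)
I(v) = -1/147 (I(v) = -⅓/49 = -⅓*1/49 = -1/147)
((R(-18) - 87)*(-282))/I(201) + O(-282)/(-345245) = (((½)/(-18) - 87)*(-282))/(-1/147) - 466/(-345245) = (((½)*(-1/18) - 87)*(-282))*(-147) - 466*(-1/345245) = ((-1/36 - 87)*(-282))*(-147) + 466/345245 = -3133/36*(-282)*(-147) + 466/345245 = (147251/6)*(-147) + 466/345245 = -7215299/2 + 466/345245 = -2491045902323/690490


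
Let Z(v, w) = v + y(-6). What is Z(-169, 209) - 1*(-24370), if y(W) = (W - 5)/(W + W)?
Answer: 290423/12 ≈ 24202.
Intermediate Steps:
y(W) = (-5 + W)/(2*W) (y(W) = (-5 + W)/((2*W)) = (-5 + W)*(1/(2*W)) = (-5 + W)/(2*W))
Z(v, w) = 11/12 + v (Z(v, w) = v + (1/2)*(-5 - 6)/(-6) = v + (1/2)*(-1/6)*(-11) = v + 11/12 = 11/12 + v)
Z(-169, 209) - 1*(-24370) = (11/12 - 169) - 1*(-24370) = -2017/12 + 24370 = 290423/12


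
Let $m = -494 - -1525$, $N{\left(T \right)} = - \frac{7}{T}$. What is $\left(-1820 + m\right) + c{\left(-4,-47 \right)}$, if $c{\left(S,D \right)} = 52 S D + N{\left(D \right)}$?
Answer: $\frac{422396}{47} \approx 8987.2$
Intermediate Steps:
$m = 1031$ ($m = -494 + 1525 = 1031$)
$c{\left(S,D \right)} = - \frac{7}{D} + 52 D S$ ($c{\left(S,D \right)} = 52 S D - \frac{7}{D} = 52 D S - \frac{7}{D} = - \frac{7}{D} + 52 D S$)
$\left(-1820 + m\right) + c{\left(-4,-47 \right)} = \left(-1820 + 1031\right) + \left(- \frac{7}{-47} + 52 \left(-47\right) \left(-4\right)\right) = -789 + \left(\left(-7\right) \left(- \frac{1}{47}\right) + 9776\right) = -789 + \left(\frac{7}{47} + 9776\right) = -789 + \frac{459479}{47} = \frac{422396}{47}$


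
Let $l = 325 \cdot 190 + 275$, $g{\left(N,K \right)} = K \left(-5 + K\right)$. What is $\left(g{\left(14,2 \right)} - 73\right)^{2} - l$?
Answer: $-55784$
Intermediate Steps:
$l = 62025$ ($l = 61750 + 275 = 62025$)
$\left(g{\left(14,2 \right)} - 73\right)^{2} - l = \left(2 \left(-5 + 2\right) - 73\right)^{2} - 62025 = \left(2 \left(-3\right) - 73\right)^{2} - 62025 = \left(-6 - 73\right)^{2} - 62025 = \left(-79\right)^{2} - 62025 = 6241 - 62025 = -55784$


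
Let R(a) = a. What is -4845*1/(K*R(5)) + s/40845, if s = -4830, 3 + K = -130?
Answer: 19517/2723 ≈ 7.1675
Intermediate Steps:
K = -133 (K = -3 - 130 = -133)
-4845*1/(K*R(5)) + s/40845 = -4845/((-133*5)) - 4830/40845 = -4845/(-665) - 4830*1/40845 = -4845*(-1/665) - 46/389 = 51/7 - 46/389 = 19517/2723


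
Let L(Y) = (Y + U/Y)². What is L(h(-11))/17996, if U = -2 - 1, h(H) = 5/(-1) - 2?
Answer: 529/220451 ≈ 0.0023996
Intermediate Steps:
h(H) = -7 (h(H) = 5*(-1) - 2 = -5 - 2 = -7)
U = -3
L(Y) = (Y - 3/Y)²
L(h(-11))/17996 = ((-3 + (-7)²)²/(-7)²)/17996 = ((-3 + 49)²/49)*(1/17996) = ((1/49)*46²)*(1/17996) = ((1/49)*2116)*(1/17996) = (2116/49)*(1/17996) = 529/220451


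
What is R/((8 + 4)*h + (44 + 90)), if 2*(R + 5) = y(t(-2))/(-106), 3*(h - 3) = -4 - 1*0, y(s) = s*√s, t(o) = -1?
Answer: -5/154 + I/32648 ≈ -0.032468 + 3.063e-5*I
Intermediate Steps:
y(s) = s^(3/2)
h = 5/3 (h = 3 + (-4 - 1*0)/3 = 3 + (-4 + 0)/3 = 3 + (⅓)*(-4) = 3 - 4/3 = 5/3 ≈ 1.6667)
R = -5 + I/212 (R = -5 + ((-1)^(3/2)/(-106))/2 = -5 + (-I*(-1/106))/2 = -5 + (I/106)/2 = -5 + I/212 ≈ -5.0 + 0.004717*I)
R/((8 + 4)*h + (44 + 90)) = (-5 + I/212)/((8 + 4)*(5/3) + (44 + 90)) = (-5 + I/212)/(12*(5/3) + 134) = (-5 + I/212)/(20 + 134) = (-5 + I/212)/154 = (-5 + I/212)*(1/154) = -5/154 + I/32648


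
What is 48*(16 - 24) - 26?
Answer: -410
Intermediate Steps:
48*(16 - 24) - 26 = 48*(-8) - 26 = -384 - 26 = -410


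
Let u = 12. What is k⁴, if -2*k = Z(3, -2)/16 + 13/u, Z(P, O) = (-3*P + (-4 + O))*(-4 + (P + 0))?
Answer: 88529281/84934656 ≈ 1.0423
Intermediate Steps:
Z(P, O) = (-4 + P)*(-4 + O - 3*P) (Z(P, O) = (-4 + O - 3*P)*(-4 + P) = (-4 + P)*(-4 + O - 3*P))
k = -97/96 (k = -((16 - 4*(-2) - 3*3² + 8*3 - 2*3)/16 + 13/12)/2 = -((16 + 8 - 3*9 + 24 - 6)*(1/16) + 13*(1/12))/2 = -((16 + 8 - 27 + 24 - 6)*(1/16) + 13/12)/2 = -(15*(1/16) + 13/12)/2 = -(15/16 + 13/12)/2 = -½*97/48 = -97/96 ≈ -1.0104)
k⁴ = (-97/96)⁴ = 88529281/84934656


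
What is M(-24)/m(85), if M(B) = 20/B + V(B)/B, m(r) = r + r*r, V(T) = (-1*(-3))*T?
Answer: 13/43860 ≈ 0.00029640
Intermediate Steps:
V(T) = 3*T
m(r) = r + r²
M(B) = 3 + 20/B (M(B) = 20/B + (3*B)/B = 20/B + 3 = 3 + 20/B)
M(-24)/m(85) = (3 + 20/(-24))/((85*(1 + 85))) = (3 + 20*(-1/24))/((85*86)) = (3 - ⅚)/7310 = (13/6)*(1/7310) = 13/43860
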